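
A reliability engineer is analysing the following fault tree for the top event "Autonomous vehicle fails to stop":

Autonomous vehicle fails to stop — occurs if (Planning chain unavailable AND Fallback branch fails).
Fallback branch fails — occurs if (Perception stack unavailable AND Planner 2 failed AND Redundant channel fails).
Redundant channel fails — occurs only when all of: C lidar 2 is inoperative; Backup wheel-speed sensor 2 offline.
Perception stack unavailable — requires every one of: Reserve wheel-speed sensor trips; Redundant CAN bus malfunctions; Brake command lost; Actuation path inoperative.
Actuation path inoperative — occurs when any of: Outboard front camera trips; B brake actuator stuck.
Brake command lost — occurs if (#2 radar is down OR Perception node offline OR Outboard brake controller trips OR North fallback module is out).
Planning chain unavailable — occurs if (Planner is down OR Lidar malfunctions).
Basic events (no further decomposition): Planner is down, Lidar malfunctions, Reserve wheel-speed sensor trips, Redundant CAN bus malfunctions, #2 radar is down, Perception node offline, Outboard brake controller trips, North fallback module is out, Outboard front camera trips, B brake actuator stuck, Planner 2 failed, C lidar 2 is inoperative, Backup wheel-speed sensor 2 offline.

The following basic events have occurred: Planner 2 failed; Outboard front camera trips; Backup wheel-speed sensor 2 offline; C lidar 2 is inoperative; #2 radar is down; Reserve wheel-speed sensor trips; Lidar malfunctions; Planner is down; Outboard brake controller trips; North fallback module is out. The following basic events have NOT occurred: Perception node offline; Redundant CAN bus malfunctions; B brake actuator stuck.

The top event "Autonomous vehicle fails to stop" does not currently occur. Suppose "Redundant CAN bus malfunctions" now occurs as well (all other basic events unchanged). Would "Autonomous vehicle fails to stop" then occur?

Yes

Counterfactual: set "Redundant CAN bus malfunctions" to occurred.
Planning chain unavailable [OR]: Planner is down=occurs, Lidar malfunctions=occurs → at least one input occurs → occurs.
Brake command lost [OR]: #2 radar is down=occurs, Perception node offline=not, Outboard brake controller trips=occurs, North fallback module is out=occurs → at least one input occurs → occurs.
Actuation path inoperative [OR]: Outboard front camera trips=occurs, B brake actuator stuck=not → at least one input occurs → occurs.
Perception stack unavailable [AND]: Reserve wheel-speed sensor trips=occurs, Redundant CAN bus malfunctions=occurs, Brake command lost=occurs, Actuation path inoperative=occurs → all inputs occur → occurs.
Redundant channel fails [AND]: C lidar 2 is inoperative=occurs, Backup wheel-speed sensor 2 offline=occurs → all inputs occur → occurs.
Fallback branch fails [AND]: Perception stack unavailable=occurs, Planner 2 failed=occurs, Redundant channel fails=occurs → all inputs occur → occurs.
Autonomous vehicle fails to stop [AND]: Planning chain unavailable=occurs, Fallback branch fails=occurs → all inputs occur → occurs.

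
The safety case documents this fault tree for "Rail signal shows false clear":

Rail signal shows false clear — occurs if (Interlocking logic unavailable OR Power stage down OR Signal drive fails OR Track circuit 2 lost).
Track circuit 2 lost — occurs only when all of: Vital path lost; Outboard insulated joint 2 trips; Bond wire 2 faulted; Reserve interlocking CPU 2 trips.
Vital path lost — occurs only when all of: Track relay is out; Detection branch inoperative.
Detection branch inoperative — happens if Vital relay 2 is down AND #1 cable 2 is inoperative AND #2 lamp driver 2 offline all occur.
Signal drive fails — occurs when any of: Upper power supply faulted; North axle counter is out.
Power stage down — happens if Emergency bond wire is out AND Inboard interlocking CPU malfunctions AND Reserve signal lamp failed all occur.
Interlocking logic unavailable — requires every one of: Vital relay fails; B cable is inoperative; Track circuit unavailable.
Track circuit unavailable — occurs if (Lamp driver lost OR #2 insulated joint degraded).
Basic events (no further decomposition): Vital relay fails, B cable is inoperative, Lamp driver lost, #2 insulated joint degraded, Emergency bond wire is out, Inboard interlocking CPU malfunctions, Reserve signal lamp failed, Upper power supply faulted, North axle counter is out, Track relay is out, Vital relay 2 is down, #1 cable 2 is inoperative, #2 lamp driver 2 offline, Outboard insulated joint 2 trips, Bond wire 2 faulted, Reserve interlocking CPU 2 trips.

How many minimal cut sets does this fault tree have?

Track circuit unavailable [OR]: union of children's cut sets → 2 cut set(s).
Interlocking logic unavailable [AND]: one cut set from each child combined → 1 × 1 × 2 = 2 cut set(s).
Power stage down [AND]: one cut set from each child combined → 1 × 1 × 1 = 1 cut set(s).
Signal drive fails [OR]: union of children's cut sets → 2 cut set(s).
Detection branch inoperative [AND]: one cut set from each child combined → 1 × 1 × 1 = 1 cut set(s).
Vital path lost [AND]: one cut set from each child combined → 1 × 1 = 1 cut set(s).
Track circuit 2 lost [AND]: one cut set from each child combined → 1 × 1 × 1 × 1 = 1 cut set(s).
Rail signal shows false clear [OR]: union of children's cut sets → 6 cut set(s).
Minimal cut sets: {B cable is inoperative, Lamp driver lost, Vital relay fails}; {#2 insulated joint degraded, B cable is inoperative, Vital relay fails}; {Emergency bond wire is out, Inboard interlocking CPU malfunctions, Reserve signal lamp failed}; {Upper power supply faulted}; {North axle counter is out}; {#1 cable 2 is inoperative, #2 lamp driver 2 offline, Bond wire 2 faulted, Outboard insulated joint 2 trips, Reserve interlocking CPU 2 trips, Track relay is out, Vital relay 2 is down}.

6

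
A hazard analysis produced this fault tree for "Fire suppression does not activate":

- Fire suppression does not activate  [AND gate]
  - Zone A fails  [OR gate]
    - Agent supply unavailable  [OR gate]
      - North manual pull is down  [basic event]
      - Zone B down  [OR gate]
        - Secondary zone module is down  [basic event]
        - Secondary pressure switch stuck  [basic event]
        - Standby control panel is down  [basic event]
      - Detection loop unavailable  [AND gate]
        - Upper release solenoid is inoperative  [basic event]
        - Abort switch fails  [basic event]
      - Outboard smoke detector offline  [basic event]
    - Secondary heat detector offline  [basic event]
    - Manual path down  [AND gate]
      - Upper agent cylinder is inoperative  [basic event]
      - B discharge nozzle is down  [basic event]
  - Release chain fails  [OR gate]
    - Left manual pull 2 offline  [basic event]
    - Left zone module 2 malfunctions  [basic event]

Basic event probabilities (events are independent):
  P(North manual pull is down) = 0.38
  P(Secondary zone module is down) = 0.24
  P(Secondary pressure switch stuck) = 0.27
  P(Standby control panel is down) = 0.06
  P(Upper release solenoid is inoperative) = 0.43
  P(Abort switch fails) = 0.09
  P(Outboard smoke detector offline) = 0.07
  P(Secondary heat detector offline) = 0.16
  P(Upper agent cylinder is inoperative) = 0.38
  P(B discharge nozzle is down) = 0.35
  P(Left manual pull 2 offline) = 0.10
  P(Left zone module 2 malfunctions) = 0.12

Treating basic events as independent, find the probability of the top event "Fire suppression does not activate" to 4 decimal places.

P(Zone B down) [OR] = 1 − (1−0.24) × (1−0.27) × (1−0.06) = 0.478488
P(Detection loop unavailable) [AND] = 0.43 × 0.09 = 0.038700
P(Agent supply unavailable) [OR] = 1 − (1−0.38) × (1−0.478488) × (1−0.038700) × (1−0.07) = 0.710933
P(Manual path down) [AND] = 0.38 × 0.35 = 0.133000
P(Zone A fails) [OR] = 1 − (1−0.710933) × (1−0.16) × (1−0.133000) = 0.789478
P(Release chain fails) [OR] = 1 − (1−0.10) × (1−0.12) = 0.208000
P(Fire suppression does not activate) [AND] = 0.789478 × 0.208000 = 0.164211
Rounded to 4 decimal places: P(Fire suppression does not activate) ≈ 0.1642.

0.1642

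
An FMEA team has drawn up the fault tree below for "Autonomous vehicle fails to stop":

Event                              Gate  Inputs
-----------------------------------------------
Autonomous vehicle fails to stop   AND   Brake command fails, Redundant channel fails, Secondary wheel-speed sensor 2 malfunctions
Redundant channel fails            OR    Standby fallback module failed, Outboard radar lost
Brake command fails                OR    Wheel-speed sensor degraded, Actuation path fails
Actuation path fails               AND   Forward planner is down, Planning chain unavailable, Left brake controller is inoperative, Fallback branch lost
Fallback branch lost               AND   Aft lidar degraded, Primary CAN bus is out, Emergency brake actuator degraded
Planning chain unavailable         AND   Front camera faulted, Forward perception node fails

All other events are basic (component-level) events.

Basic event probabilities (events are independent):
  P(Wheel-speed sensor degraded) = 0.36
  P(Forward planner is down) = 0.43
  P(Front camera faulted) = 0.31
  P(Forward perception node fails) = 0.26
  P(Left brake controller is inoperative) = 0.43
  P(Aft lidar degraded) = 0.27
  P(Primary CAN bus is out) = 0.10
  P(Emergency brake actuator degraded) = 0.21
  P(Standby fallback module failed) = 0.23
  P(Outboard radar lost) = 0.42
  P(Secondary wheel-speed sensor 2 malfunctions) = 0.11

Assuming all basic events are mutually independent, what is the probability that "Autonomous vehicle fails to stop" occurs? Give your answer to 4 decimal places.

0.0219

P(Planning chain unavailable) [AND] = 0.31 × 0.26 = 0.080600
P(Fallback branch lost) [AND] = 0.27 × 0.10 × 0.21 = 0.005670
P(Actuation path fails) [AND] = 0.43 × 0.080600 × 0.43 × 0.005670 = 0.000084
P(Brake command fails) [OR] = 1 − (1−0.36) × (1−0.000084) = 0.360054
P(Redundant channel fails) [OR] = 1 − (1−0.23) × (1−0.42) = 0.553400
P(Autonomous vehicle fails to stop) [AND] = 0.360054 × 0.553400 × 0.11 = 0.021918
Rounded to 4 decimal places: P(Autonomous vehicle fails to stop) ≈ 0.0219.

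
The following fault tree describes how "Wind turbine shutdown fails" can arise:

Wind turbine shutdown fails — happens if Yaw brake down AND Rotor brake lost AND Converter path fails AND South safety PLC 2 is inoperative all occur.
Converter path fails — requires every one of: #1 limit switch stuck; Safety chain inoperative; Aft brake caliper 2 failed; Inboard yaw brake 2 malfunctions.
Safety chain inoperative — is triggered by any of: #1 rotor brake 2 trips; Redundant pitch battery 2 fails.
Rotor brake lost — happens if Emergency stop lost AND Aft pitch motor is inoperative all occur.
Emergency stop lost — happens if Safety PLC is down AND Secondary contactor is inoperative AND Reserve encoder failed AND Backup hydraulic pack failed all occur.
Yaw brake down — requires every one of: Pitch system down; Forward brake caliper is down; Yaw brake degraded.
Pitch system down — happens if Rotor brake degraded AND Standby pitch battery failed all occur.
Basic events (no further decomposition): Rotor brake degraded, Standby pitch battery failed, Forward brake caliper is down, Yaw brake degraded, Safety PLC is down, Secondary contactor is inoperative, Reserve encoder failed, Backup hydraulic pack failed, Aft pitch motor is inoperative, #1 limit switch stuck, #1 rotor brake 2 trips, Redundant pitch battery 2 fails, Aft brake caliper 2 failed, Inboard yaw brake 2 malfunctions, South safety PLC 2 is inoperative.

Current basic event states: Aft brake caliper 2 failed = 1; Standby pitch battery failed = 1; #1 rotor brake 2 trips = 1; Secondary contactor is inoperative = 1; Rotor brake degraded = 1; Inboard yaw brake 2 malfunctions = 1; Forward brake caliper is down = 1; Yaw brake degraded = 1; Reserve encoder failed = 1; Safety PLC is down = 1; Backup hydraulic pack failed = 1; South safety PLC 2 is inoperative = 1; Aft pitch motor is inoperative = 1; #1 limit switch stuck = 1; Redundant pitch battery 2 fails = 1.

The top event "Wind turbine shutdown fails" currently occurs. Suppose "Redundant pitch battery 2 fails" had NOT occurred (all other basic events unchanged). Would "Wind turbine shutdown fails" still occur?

Counterfactual: set "Redundant pitch battery 2 fails" to not occurred.
Pitch system down [AND]: Rotor brake degraded=occurs, Standby pitch battery failed=occurs → all inputs occur → occurs.
Yaw brake down [AND]: Pitch system down=occurs, Forward brake caliper is down=occurs, Yaw brake degraded=occurs → all inputs occur → occurs.
Emergency stop lost [AND]: Safety PLC is down=occurs, Secondary contactor is inoperative=occurs, Reserve encoder failed=occurs, Backup hydraulic pack failed=occurs → all inputs occur → occurs.
Rotor brake lost [AND]: Emergency stop lost=occurs, Aft pitch motor is inoperative=occurs → all inputs occur → occurs.
Safety chain inoperative [OR]: #1 rotor brake 2 trips=occurs, Redundant pitch battery 2 fails=not → at least one input occurs → occurs.
Converter path fails [AND]: #1 limit switch stuck=occurs, Safety chain inoperative=occurs, Aft brake caliper 2 failed=occurs, Inboard yaw brake 2 malfunctions=occurs → all inputs occur → occurs.
Wind turbine shutdown fails [AND]: Yaw brake down=occurs, Rotor brake lost=occurs, Converter path fails=occurs, South safety PLC 2 is inoperative=occurs → all inputs occur → occurs.

Yes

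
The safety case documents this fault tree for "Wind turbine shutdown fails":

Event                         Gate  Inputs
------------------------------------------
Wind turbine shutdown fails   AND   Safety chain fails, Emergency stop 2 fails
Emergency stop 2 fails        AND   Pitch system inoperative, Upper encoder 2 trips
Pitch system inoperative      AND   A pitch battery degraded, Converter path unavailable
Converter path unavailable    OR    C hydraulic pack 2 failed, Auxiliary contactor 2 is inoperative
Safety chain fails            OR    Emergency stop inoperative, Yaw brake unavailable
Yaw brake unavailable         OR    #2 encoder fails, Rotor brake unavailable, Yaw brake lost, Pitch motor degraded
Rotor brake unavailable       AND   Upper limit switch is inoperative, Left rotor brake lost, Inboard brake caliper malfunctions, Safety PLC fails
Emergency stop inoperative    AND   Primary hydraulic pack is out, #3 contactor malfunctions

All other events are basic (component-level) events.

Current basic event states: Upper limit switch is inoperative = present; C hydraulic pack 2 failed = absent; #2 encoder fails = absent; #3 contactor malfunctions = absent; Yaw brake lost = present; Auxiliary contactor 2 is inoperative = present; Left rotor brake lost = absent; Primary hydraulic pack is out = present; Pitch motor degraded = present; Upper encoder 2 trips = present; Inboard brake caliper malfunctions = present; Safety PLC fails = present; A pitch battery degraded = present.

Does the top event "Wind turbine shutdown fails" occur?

Emergency stop inoperative [AND]: Primary hydraulic pack is out=occurs, #3 contactor malfunctions=not → not all inputs occur → does not occur.
Rotor brake unavailable [AND]: Upper limit switch is inoperative=occurs, Left rotor brake lost=not, Inboard brake caliper malfunctions=occurs, Safety PLC fails=occurs → not all inputs occur → does not occur.
Yaw brake unavailable [OR]: #2 encoder fails=not, Rotor brake unavailable=not, Yaw brake lost=occurs, Pitch motor degraded=occurs → at least one input occurs → occurs.
Safety chain fails [OR]: Emergency stop inoperative=not, Yaw brake unavailable=occurs → at least one input occurs → occurs.
Converter path unavailable [OR]: C hydraulic pack 2 failed=not, Auxiliary contactor 2 is inoperative=occurs → at least one input occurs → occurs.
Pitch system inoperative [AND]: A pitch battery degraded=occurs, Converter path unavailable=occurs → all inputs occur → occurs.
Emergency stop 2 fails [AND]: Pitch system inoperative=occurs, Upper encoder 2 trips=occurs → all inputs occur → occurs.
Wind turbine shutdown fails [AND]: Safety chain fails=occurs, Emergency stop 2 fails=occurs → all inputs occur → occurs.

Yes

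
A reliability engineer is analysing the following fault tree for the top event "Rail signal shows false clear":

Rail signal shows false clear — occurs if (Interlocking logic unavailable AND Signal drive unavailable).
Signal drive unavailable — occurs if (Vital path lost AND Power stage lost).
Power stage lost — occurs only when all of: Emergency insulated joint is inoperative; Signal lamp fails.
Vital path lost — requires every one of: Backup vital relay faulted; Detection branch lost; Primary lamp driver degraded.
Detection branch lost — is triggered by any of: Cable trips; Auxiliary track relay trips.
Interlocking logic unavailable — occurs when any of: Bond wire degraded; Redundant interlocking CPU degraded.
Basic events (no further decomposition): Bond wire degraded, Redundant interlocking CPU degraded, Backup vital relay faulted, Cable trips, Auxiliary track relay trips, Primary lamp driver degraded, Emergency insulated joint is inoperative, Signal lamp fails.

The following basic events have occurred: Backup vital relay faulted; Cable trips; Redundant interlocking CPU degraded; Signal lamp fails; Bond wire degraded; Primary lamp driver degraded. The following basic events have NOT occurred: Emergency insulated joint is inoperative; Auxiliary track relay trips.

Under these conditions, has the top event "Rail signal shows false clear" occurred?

No

Interlocking logic unavailable [OR]: Bond wire degraded=occurs, Redundant interlocking CPU degraded=occurs → at least one input occurs → occurs.
Detection branch lost [OR]: Cable trips=occurs, Auxiliary track relay trips=not → at least one input occurs → occurs.
Vital path lost [AND]: Backup vital relay faulted=occurs, Detection branch lost=occurs, Primary lamp driver degraded=occurs → all inputs occur → occurs.
Power stage lost [AND]: Emergency insulated joint is inoperative=not, Signal lamp fails=occurs → not all inputs occur → does not occur.
Signal drive unavailable [AND]: Vital path lost=occurs, Power stage lost=not → not all inputs occur → does not occur.
Rail signal shows false clear [AND]: Interlocking logic unavailable=occurs, Signal drive unavailable=not → not all inputs occur → does not occur.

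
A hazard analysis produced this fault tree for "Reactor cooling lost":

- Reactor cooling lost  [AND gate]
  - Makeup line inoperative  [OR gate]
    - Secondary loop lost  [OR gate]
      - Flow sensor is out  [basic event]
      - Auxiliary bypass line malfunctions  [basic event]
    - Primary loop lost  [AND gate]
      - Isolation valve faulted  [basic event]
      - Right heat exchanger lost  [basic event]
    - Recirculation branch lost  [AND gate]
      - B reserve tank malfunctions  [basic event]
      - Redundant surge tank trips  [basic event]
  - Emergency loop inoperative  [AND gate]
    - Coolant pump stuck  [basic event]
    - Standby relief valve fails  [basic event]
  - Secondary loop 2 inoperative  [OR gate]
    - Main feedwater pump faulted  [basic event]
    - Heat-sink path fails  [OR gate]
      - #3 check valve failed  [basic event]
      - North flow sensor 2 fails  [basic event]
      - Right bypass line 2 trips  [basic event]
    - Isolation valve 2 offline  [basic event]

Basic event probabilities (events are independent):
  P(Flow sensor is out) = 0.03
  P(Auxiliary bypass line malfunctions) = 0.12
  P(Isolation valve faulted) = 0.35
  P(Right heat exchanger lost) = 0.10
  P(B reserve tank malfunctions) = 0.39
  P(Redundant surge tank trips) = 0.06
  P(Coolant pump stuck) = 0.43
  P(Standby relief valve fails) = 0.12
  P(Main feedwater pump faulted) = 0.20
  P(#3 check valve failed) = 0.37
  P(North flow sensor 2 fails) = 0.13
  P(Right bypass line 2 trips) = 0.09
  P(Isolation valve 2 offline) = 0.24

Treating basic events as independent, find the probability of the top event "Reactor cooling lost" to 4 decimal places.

P(Secondary loop lost) [OR] = 1 − (1−0.03) × (1−0.12) = 0.146400
P(Primary loop lost) [AND] = 0.35 × 0.10 = 0.035000
P(Recirculation branch lost) [AND] = 0.39 × 0.06 = 0.023400
P(Makeup line inoperative) [OR] = 1 − (1−0.146400) × (1−0.035000) × (1−0.023400) = 0.195551
P(Emergency loop inoperative) [AND] = 0.43 × 0.12 = 0.051600
P(Heat-sink path fails) [OR] = 1 − (1−0.37) × (1−0.13) × (1−0.09) = 0.501229
P(Secondary loop 2 inoperative) [OR] = 1 − (1−0.20) × (1−0.501229) × (1−0.24) = 0.696747
P(Reactor cooling lost) [AND] = 0.195551 × 0.051600 × 0.696747 = 0.007030
Rounded to 4 decimal places: P(Reactor cooling lost) ≈ 0.0070.

0.0070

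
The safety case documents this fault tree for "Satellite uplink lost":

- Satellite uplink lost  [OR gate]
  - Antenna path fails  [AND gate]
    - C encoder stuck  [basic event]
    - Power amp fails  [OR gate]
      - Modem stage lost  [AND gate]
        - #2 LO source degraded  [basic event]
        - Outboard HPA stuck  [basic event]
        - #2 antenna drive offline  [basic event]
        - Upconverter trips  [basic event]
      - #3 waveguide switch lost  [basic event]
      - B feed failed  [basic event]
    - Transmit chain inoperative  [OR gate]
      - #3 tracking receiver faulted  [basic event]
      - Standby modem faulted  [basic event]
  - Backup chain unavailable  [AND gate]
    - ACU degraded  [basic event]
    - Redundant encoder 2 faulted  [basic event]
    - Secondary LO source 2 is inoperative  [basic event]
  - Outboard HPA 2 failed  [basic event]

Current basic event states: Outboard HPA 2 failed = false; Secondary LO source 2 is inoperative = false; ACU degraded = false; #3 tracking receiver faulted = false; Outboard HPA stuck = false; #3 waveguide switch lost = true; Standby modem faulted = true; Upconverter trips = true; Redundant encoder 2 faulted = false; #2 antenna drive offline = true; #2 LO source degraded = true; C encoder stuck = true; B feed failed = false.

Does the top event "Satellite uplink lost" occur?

Yes

Modem stage lost [AND]: #2 LO source degraded=occurs, Outboard HPA stuck=not, #2 antenna drive offline=occurs, Upconverter trips=occurs → not all inputs occur → does not occur.
Power amp fails [OR]: Modem stage lost=not, #3 waveguide switch lost=occurs, B feed failed=not → at least one input occurs → occurs.
Transmit chain inoperative [OR]: #3 tracking receiver faulted=not, Standby modem faulted=occurs → at least one input occurs → occurs.
Antenna path fails [AND]: C encoder stuck=occurs, Power amp fails=occurs, Transmit chain inoperative=occurs → all inputs occur → occurs.
Backup chain unavailable [AND]: ACU degraded=not, Redundant encoder 2 faulted=not, Secondary LO source 2 is inoperative=not → not all inputs occur → does not occur.
Satellite uplink lost [OR]: Antenna path fails=occurs, Backup chain unavailable=not, Outboard HPA 2 failed=not → at least one input occurs → occurs.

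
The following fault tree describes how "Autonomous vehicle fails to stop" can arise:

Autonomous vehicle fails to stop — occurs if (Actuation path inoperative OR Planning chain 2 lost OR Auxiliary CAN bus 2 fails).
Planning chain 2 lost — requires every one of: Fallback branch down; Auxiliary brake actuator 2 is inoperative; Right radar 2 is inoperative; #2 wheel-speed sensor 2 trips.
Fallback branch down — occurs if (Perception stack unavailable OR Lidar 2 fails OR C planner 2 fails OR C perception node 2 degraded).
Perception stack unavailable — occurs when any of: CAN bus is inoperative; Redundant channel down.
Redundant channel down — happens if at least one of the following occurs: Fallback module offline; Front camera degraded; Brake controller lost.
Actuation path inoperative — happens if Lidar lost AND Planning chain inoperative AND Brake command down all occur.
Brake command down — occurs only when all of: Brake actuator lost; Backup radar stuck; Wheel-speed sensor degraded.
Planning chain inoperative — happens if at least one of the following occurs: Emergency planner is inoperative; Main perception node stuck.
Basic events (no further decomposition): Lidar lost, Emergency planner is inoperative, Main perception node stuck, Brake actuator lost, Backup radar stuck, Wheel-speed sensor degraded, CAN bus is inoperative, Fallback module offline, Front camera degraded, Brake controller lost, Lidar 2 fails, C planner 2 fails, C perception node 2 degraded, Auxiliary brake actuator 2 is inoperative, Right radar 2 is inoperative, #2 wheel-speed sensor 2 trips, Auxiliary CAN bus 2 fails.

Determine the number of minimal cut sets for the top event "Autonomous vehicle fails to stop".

Planning chain inoperative [OR]: union of children's cut sets → 2 cut set(s).
Brake command down [AND]: one cut set from each child combined → 1 × 1 × 1 = 1 cut set(s).
Actuation path inoperative [AND]: one cut set from each child combined → 1 × 2 × 1 = 2 cut set(s).
Redundant channel down [OR]: union of children's cut sets → 3 cut set(s).
Perception stack unavailable [OR]: union of children's cut sets → 4 cut set(s).
Fallback branch down [OR]: union of children's cut sets → 7 cut set(s).
Planning chain 2 lost [AND]: one cut set from each child combined → 7 × 1 × 1 × 1 = 7 cut set(s).
Autonomous vehicle fails to stop [OR]: union of children's cut sets → 10 cut set(s).
Minimal cut sets: {Backup radar stuck, Brake actuator lost, Emergency planner is inoperative, Lidar lost, Wheel-speed sensor degraded}; {Backup radar stuck, Brake actuator lost, Lidar lost, Main perception node stuck, Wheel-speed sensor degraded}; {#2 wheel-speed sensor 2 trips, Auxiliary brake actuator 2 is inoperative, CAN bus is inoperative, Right radar 2 is inoperative}; {#2 wheel-speed sensor 2 trips, Auxiliary brake actuator 2 is inoperative, Fallback module offline, Right radar 2 is inoperative}; {#2 wheel-speed sensor 2 trips, Auxiliary brake actuator 2 is inoperative, Front camera degraded, Right radar 2 is inoperative}; {#2 wheel-speed sensor 2 trips, Auxiliary brake actuator 2 is inoperative, Brake controller lost, Right radar 2 is inoperative}; {#2 wheel-speed sensor 2 trips, Auxiliary brake actuator 2 is inoperative, Lidar 2 fails, Right radar 2 is inoperative}; {#2 wheel-speed sensor 2 trips, Auxiliary brake actuator 2 is inoperative, C planner 2 fails, Right radar 2 is inoperative}; {#2 wheel-speed sensor 2 trips, Auxiliary brake actuator 2 is inoperative, C perception node 2 degraded, Right radar 2 is inoperative}; {Auxiliary CAN bus 2 fails}.

10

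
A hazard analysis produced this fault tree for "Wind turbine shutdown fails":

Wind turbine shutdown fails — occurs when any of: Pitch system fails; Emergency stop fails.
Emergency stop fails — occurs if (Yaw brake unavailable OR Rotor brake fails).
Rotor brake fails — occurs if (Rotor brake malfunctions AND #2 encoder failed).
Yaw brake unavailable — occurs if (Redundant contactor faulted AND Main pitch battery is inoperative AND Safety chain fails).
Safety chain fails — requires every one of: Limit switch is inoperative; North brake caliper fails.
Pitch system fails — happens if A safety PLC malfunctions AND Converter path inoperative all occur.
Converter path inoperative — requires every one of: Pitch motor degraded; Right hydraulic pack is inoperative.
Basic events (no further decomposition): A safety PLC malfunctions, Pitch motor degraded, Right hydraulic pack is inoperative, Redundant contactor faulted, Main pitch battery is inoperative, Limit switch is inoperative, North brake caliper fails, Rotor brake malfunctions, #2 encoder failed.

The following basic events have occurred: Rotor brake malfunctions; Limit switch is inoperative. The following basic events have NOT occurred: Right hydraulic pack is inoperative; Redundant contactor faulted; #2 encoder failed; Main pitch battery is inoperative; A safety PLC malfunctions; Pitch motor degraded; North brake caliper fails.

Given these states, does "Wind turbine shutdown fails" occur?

Converter path inoperative [AND]: Pitch motor degraded=not, Right hydraulic pack is inoperative=not → not all inputs occur → does not occur.
Pitch system fails [AND]: A safety PLC malfunctions=not, Converter path inoperative=not → not all inputs occur → does not occur.
Safety chain fails [AND]: Limit switch is inoperative=occurs, North brake caliper fails=not → not all inputs occur → does not occur.
Yaw brake unavailable [AND]: Redundant contactor faulted=not, Main pitch battery is inoperative=not, Safety chain fails=not → not all inputs occur → does not occur.
Rotor brake fails [AND]: Rotor brake malfunctions=occurs, #2 encoder failed=not → not all inputs occur → does not occur.
Emergency stop fails [OR]: Yaw brake unavailable=not, Rotor brake fails=not → no input occurs → does not occur.
Wind turbine shutdown fails [OR]: Pitch system fails=not, Emergency stop fails=not → no input occurs → does not occur.

No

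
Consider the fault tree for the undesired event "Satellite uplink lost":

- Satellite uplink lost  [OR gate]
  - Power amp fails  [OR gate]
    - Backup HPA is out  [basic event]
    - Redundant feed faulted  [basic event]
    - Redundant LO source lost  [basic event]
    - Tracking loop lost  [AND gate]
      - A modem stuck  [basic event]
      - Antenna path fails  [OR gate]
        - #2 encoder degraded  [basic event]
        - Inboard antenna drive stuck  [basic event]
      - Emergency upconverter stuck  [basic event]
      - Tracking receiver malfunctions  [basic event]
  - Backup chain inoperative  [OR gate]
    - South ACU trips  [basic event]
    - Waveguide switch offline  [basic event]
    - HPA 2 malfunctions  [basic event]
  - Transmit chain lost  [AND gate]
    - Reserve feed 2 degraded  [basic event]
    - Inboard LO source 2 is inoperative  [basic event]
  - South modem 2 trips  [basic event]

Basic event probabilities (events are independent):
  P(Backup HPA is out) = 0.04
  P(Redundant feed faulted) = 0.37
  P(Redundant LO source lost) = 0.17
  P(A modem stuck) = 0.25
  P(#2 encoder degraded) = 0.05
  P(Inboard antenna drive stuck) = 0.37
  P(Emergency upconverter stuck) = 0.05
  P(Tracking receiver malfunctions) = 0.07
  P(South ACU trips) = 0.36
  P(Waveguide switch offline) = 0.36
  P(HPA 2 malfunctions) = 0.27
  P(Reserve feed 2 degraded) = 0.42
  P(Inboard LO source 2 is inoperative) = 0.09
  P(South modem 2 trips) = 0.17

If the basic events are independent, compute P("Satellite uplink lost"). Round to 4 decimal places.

P(Antenna path fails) [OR] = 1 − (1−0.05) × (1−0.37) = 0.401500
P(Tracking loop lost) [AND] = 0.25 × 0.401500 × 0.05 × 0.07 = 0.000351
P(Power amp fails) [OR] = 1 − (1−0.04) × (1−0.37) × (1−0.17) × (1−0.000351) = 0.498192
P(Backup chain inoperative) [OR] = 1 − (1−0.36) × (1−0.36) × (1−0.27) = 0.700992
P(Transmit chain lost) [AND] = 0.42 × 0.09 = 0.037800
P(Satellite uplink lost) [OR] = 1 − (1−0.498192) × (1−0.700992) × (1−0.037800) × (1−0.17) = 0.880170
Rounded to 4 decimal places: P(Satellite uplink lost) ≈ 0.8802.

0.8802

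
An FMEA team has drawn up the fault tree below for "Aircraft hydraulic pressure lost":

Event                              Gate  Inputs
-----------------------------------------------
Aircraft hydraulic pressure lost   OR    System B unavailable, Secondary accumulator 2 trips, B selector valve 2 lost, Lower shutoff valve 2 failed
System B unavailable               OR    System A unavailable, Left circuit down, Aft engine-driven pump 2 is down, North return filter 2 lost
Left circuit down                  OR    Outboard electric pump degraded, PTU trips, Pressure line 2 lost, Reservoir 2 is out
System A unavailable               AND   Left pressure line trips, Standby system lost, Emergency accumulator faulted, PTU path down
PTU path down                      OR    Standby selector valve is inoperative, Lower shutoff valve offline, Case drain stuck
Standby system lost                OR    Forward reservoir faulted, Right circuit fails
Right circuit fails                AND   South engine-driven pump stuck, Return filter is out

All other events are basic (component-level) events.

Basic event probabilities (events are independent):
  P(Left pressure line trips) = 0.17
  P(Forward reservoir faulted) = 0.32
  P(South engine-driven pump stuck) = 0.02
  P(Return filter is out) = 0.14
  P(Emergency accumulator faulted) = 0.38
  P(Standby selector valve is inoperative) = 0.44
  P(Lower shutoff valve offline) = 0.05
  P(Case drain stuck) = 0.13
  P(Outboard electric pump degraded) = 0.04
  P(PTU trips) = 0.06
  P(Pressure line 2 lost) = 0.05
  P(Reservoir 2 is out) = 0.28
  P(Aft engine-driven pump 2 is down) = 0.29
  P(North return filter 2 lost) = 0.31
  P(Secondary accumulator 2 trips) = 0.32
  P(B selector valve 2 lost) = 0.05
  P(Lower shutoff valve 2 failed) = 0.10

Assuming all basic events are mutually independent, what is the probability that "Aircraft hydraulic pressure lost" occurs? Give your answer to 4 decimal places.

0.8262

P(Right circuit fails) [AND] = 0.02 × 0.14 = 0.002800
P(Standby system lost) [OR] = 1 − (1−0.32) × (1−0.002800) = 0.321904
P(PTU path down) [OR] = 1 − (1−0.44) × (1−0.05) × (1−0.13) = 0.537160
P(System A unavailable) [AND] = 0.17 × 0.321904 × 0.38 × 0.537160 = 0.011170
P(Left circuit down) [OR] = 1 − (1−0.04) × (1−0.06) × (1−0.05) × (1−0.28) = 0.382758
P(System B unavailable) [OR] = 1 − (1−0.011170) × (1−0.382758) × (1−0.29) × (1−0.31) = 0.700991
P(Aircraft hydraulic pressure lost) [OR] = 1 − (1−0.700991) × (1−0.32) × (1−0.05) × (1−0.10) = 0.826156
Rounded to 4 decimal places: P(Aircraft hydraulic pressure lost) ≈ 0.8262.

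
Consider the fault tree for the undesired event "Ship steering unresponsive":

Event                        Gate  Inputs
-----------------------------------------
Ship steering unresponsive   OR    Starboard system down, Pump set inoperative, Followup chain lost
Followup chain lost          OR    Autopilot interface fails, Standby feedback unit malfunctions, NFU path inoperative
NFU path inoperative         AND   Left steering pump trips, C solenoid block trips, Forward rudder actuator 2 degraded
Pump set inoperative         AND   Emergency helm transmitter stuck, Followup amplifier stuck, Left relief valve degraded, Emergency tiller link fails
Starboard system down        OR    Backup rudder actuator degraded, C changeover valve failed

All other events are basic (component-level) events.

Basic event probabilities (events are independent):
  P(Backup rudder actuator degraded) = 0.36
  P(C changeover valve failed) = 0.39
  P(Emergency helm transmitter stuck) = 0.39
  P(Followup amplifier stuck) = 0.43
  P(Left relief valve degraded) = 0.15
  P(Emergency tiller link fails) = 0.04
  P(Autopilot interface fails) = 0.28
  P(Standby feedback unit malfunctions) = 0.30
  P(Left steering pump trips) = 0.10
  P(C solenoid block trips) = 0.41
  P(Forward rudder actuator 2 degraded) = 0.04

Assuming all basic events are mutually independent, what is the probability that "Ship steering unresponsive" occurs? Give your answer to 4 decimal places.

P(Starboard system down) [OR] = 1 − (1−0.36) × (1−0.39) = 0.609600
P(Pump set inoperative) [AND] = 0.39 × 0.43 × 0.15 × 0.04 = 0.001006
P(NFU path inoperative) [AND] = 0.10 × 0.41 × 0.04 = 0.001640
P(Followup chain lost) [OR] = 1 − (1−0.28) × (1−0.30) × (1−0.001640) = 0.496827
P(Ship steering unresponsive) [OR] = 1 − (1−0.609600) × (1−0.001006) × (1−0.496827) = 0.803759
Rounded to 4 decimal places: P(Ship steering unresponsive) ≈ 0.8038.

0.8038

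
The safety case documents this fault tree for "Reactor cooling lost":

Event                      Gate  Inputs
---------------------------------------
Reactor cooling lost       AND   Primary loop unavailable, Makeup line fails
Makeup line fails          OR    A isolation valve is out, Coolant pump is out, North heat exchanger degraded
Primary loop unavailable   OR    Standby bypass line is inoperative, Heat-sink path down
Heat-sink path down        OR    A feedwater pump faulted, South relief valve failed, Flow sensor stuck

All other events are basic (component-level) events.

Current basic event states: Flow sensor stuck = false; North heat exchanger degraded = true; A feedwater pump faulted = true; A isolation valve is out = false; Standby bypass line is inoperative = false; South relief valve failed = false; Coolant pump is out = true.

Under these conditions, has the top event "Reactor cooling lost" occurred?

Yes

Heat-sink path down [OR]: A feedwater pump faulted=occurs, South relief valve failed=not, Flow sensor stuck=not → at least one input occurs → occurs.
Primary loop unavailable [OR]: Standby bypass line is inoperative=not, Heat-sink path down=occurs → at least one input occurs → occurs.
Makeup line fails [OR]: A isolation valve is out=not, Coolant pump is out=occurs, North heat exchanger degraded=occurs → at least one input occurs → occurs.
Reactor cooling lost [AND]: Primary loop unavailable=occurs, Makeup line fails=occurs → all inputs occur → occurs.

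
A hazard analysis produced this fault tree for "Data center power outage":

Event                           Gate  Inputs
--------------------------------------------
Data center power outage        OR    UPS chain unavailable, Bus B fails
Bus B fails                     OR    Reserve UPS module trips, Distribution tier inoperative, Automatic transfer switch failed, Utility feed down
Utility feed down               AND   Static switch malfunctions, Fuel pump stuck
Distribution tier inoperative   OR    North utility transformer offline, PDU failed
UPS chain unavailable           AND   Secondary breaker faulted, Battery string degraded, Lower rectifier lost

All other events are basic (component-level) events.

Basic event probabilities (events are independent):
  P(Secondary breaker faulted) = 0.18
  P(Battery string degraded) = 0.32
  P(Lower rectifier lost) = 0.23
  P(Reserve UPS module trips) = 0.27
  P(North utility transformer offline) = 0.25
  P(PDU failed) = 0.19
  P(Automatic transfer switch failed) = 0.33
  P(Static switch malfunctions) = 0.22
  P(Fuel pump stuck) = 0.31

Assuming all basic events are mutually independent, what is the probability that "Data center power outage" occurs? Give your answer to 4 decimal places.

P(UPS chain unavailable) [AND] = 0.18 × 0.32 × 0.23 = 0.013248
P(Distribution tier inoperative) [OR] = 1 − (1−0.25) × (1−0.19) = 0.392500
P(Utility feed down) [AND] = 0.22 × 0.31 = 0.068200
P(Bus B fails) [OR] = 1 − (1−0.27) × (1−0.392500) × (1−0.33) × (1−0.068200) = 0.723136
P(Data center power outage) [OR] = 1 − (1−0.013248) × (1−0.723136) = 0.726804
Rounded to 4 decimal places: P(Data center power outage) ≈ 0.7268.

0.7268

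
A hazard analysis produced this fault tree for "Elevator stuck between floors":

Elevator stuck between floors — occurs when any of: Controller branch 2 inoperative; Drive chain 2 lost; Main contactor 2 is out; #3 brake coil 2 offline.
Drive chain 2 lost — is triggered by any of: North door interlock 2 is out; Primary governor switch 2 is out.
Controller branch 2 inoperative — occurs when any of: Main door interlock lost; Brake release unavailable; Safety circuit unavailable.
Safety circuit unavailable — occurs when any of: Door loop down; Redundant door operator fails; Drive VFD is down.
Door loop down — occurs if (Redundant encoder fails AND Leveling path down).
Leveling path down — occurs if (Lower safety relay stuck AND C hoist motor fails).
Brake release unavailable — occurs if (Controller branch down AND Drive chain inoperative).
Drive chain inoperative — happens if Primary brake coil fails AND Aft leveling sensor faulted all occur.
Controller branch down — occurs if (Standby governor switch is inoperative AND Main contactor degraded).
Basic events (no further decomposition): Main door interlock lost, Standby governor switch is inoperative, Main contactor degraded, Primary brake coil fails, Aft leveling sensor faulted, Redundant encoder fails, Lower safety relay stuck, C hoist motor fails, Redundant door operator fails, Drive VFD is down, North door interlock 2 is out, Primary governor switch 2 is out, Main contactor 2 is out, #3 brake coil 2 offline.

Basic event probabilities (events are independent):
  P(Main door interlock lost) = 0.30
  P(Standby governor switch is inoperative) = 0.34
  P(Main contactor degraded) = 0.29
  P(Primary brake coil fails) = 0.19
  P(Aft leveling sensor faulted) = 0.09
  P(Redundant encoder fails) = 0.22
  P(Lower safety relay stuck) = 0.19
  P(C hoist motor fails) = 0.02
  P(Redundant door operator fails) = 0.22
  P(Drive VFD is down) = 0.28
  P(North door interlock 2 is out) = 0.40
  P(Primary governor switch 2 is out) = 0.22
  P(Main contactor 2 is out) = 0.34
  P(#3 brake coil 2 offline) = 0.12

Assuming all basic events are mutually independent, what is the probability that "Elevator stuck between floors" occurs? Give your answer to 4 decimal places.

0.8934

P(Controller branch down) [AND] = 0.34 × 0.29 = 0.098600
P(Drive chain inoperative) [AND] = 0.19 × 0.09 = 0.017100
P(Brake release unavailable) [AND] = 0.098600 × 0.017100 = 0.001686
P(Leveling path down) [AND] = 0.19 × 0.02 = 0.003800
P(Door loop down) [AND] = 0.22 × 0.003800 = 0.000836
P(Safety circuit unavailable) [OR] = 1 − (1−0.000836) × (1−0.22) × (1−0.28) = 0.438869
P(Controller branch 2 inoperative) [OR] = 1 − (1−0.30) × (1−0.001686) × (1−0.438869) = 0.607871
P(Drive chain 2 lost) [OR] = 1 − (1−0.40) × (1−0.22) = 0.532000
P(Elevator stuck between floors) [OR] = 1 − (1−0.607871) × (1−0.532000) × (1−0.34) × (1−0.12) = 0.893414
Rounded to 4 decimal places: P(Elevator stuck between floors) ≈ 0.8934.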